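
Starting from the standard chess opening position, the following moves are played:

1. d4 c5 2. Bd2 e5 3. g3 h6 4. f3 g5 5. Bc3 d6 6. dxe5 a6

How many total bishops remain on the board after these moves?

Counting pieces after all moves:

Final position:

  a b c d e f g h
  ─────────────────
8│♜ ♞ ♝ ♛ ♚ ♝ ♞ ♜│8
7│· ♟ · · · ♟ · ·│7
6│♟ · · ♟ · · · ♟│6
5│· · ♟ · ♙ · ♟ ·│5
4│· · · · · · · ·│4
3│· · ♗ · · ♙ ♙ ·│3
2│♙ ♙ ♙ · ♙ · · ♙│2
1│♖ ♘ · ♕ ♔ ♗ ♘ ♖│1
  ─────────────────
  a b c d e f g h


4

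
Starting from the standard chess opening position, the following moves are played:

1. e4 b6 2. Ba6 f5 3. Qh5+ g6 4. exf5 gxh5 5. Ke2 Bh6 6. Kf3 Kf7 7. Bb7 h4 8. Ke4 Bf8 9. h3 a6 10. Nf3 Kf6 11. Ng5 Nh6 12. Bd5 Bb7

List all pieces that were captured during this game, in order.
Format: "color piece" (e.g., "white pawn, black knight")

Tracking captures:
  exf5: captured black pawn
  gxh5: captured white queen

black pawn, white queen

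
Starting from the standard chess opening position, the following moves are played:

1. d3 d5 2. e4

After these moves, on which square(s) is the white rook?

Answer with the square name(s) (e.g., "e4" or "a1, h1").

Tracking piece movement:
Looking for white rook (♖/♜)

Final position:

  a b c d e f g h
  ─────────────────
8│♜ ♞ ♝ ♛ ♚ ♝ ♞ ♜│8
7│♟ ♟ ♟ · ♟ ♟ ♟ ♟│7
6│· · · · · · · ·│6
5│· · · ♟ · · · ·│5
4│· · · · ♙ · · ·│4
3│· · · ♙ · · · ·│3
2│♙ ♙ ♙ · · ♙ ♙ ♙│2
1│♖ ♘ ♗ ♕ ♔ ♗ ♘ ♖│1
  ─────────────────
  a b c d e f g h


a1, h1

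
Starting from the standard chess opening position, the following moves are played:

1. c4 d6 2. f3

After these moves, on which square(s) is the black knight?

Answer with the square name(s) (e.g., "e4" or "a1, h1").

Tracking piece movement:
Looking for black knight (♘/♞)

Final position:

  a b c d e f g h
  ─────────────────
8│♜ ♞ ♝ ♛ ♚ ♝ ♞ ♜│8
7│♟ ♟ ♟ · ♟ ♟ ♟ ♟│7
6│· · · ♟ · · · ·│6
5│· · · · · · · ·│5
4│· · ♙ · · · · ·│4
3│· · · · · ♙ · ·│3
2│♙ ♙ · ♙ ♙ · ♙ ♙│2
1│♖ ♘ ♗ ♕ ♔ ♗ ♘ ♖│1
  ─────────────────
  a b c d e f g h


b8, g8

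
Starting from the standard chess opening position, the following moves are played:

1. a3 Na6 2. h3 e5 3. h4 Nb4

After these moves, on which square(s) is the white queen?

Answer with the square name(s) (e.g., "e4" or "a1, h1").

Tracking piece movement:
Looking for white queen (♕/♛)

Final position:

  a b c d e f g h
  ─────────────────
8│♜ · ♝ ♛ ♚ ♝ ♞ ♜│8
7│♟ ♟ ♟ ♟ · ♟ ♟ ♟│7
6│· · · · · · · ·│6
5│· · · · ♟ · · ·│5
4│· ♞ · · · · · ♙│4
3│♙ · · · · · · ·│3
2│· ♙ ♙ ♙ ♙ ♙ ♙ ·│2
1│♖ ♘ ♗ ♕ ♔ ♗ ♘ ♖│1
  ─────────────────
  a b c d e f g h


d1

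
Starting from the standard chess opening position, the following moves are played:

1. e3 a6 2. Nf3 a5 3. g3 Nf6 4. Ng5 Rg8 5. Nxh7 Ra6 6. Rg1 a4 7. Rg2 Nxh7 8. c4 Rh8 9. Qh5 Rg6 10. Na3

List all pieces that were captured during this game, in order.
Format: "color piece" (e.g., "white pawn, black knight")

Tracking captures:
  Nxh7: captured black pawn
  Nxh7: captured white knight

black pawn, white knight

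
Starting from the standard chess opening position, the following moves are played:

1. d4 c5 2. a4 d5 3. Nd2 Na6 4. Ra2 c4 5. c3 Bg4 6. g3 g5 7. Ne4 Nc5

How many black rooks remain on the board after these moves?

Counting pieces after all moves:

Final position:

  a b c d e f g h
  ─────────────────
8│♜ · · ♛ ♚ ♝ ♞ ♜│8
7│♟ ♟ · · ♟ ♟ · ♟│7
6│· · · · · · · ·│6
5│· · ♞ ♟ · · ♟ ·│5
4│♙ · ♟ ♙ ♘ · ♝ ·│4
3│· · ♙ · · · ♙ ·│3
2│♖ ♙ · · ♙ ♙ · ♙│2
1│· · ♗ ♕ ♔ ♗ ♘ ♖│1
  ─────────────────
  a b c d e f g h


2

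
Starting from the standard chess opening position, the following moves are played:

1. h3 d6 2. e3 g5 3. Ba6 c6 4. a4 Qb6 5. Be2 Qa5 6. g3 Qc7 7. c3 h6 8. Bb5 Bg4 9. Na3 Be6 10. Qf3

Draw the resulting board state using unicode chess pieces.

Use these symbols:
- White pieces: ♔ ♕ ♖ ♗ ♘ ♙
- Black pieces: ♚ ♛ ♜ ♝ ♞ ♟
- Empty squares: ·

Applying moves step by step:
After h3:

♜ ♞ ♝ ♛ ♚ ♝ ♞ ♜
♟ ♟ ♟ ♟ ♟ ♟ ♟ ♟
· · · · · · · ·
· · · · · · · ·
· · · · · · · ·
· · · · · · · ♙
♙ ♙ ♙ ♙ ♙ ♙ ♙ ·
♖ ♘ ♗ ♕ ♔ ♗ ♘ ♖


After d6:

♜ ♞ ♝ ♛ ♚ ♝ ♞ ♜
♟ ♟ ♟ · ♟ ♟ ♟ ♟
· · · ♟ · · · ·
· · · · · · · ·
· · · · · · · ·
· · · · · · · ♙
♙ ♙ ♙ ♙ ♙ ♙ ♙ ·
♖ ♘ ♗ ♕ ♔ ♗ ♘ ♖


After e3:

♜ ♞ ♝ ♛ ♚ ♝ ♞ ♜
♟ ♟ ♟ · ♟ ♟ ♟ ♟
· · · ♟ · · · ·
· · · · · · · ·
· · · · · · · ·
· · · · ♙ · · ♙
♙ ♙ ♙ ♙ · ♙ ♙ ·
♖ ♘ ♗ ♕ ♔ ♗ ♘ ♖


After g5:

♜ ♞ ♝ ♛ ♚ ♝ ♞ ♜
♟ ♟ ♟ · ♟ ♟ · ♟
· · · ♟ · · · ·
· · · · · · ♟ ·
· · · · · · · ·
· · · · ♙ · · ♙
♙ ♙ ♙ ♙ · ♙ ♙ ·
♖ ♘ ♗ ♕ ♔ ♗ ♘ ♖


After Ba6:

♜ ♞ ♝ ♛ ♚ ♝ ♞ ♜
♟ ♟ ♟ · ♟ ♟ · ♟
♗ · · ♟ · · · ·
· · · · · · ♟ ·
· · · · · · · ·
· · · · ♙ · · ♙
♙ ♙ ♙ ♙ · ♙ ♙ ·
♖ ♘ ♗ ♕ ♔ · ♘ ♖


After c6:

♜ ♞ ♝ ♛ ♚ ♝ ♞ ♜
♟ ♟ · · ♟ ♟ · ♟
♗ · ♟ ♟ · · · ·
· · · · · · ♟ ·
· · · · · · · ·
· · · · ♙ · · ♙
♙ ♙ ♙ ♙ · ♙ ♙ ·
♖ ♘ ♗ ♕ ♔ · ♘ ♖


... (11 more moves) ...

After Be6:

♜ ♞ · · ♚ ♝ ♞ ♜
♟ ♟ ♛ · ♟ ♟ · ·
· · ♟ ♟ ♝ · · ♟
· ♗ · · · · ♟ ·
♙ · · · · · · ·
♘ · ♙ · ♙ · ♙ ♙
· ♙ · ♙ · ♙ · ·
♖ · ♗ ♕ ♔ · ♘ ♖


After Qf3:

♜ ♞ · · ♚ ♝ ♞ ♜
♟ ♟ ♛ · ♟ ♟ · ·
· · ♟ ♟ ♝ · · ♟
· ♗ · · · · ♟ ·
♙ · · · · · · ·
♘ · ♙ · ♙ ♕ ♙ ♙
· ♙ · ♙ · ♙ · ·
♖ · ♗ · ♔ · ♘ ♖



  a b c d e f g h
  ─────────────────
8│♜ ♞ · · ♚ ♝ ♞ ♜│8
7│♟ ♟ ♛ · ♟ ♟ · ·│7
6│· · ♟ ♟ ♝ · · ♟│6
5│· ♗ · · · · ♟ ·│5
4│♙ · · · · · · ·│4
3│♘ · ♙ · ♙ ♕ ♙ ♙│3
2│· ♙ · ♙ · ♙ · ·│2
1│♖ · ♗ · ♔ · ♘ ♖│1
  ─────────────────
  a b c d e f g h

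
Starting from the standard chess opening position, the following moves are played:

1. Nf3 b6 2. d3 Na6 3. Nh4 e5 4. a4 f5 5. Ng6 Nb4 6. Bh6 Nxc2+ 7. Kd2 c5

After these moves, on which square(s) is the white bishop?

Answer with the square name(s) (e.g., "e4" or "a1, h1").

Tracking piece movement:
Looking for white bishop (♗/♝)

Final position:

  a b c d e f g h
  ─────────────────
8│♜ · ♝ ♛ ♚ ♝ ♞ ♜│8
7│♟ · · ♟ · · ♟ ♟│7
6│· ♟ · · · · ♘ ♗│6
5│· · ♟ · ♟ ♟ · ·│5
4│♙ · · · · · · ·│4
3│· · · ♙ · · · ·│3
2│· ♙ ♞ ♔ ♙ ♙ ♙ ♙│2
1│♖ ♘ · ♕ · ♗ · ♖│1
  ─────────────────
  a b c d e f g h


f1, h6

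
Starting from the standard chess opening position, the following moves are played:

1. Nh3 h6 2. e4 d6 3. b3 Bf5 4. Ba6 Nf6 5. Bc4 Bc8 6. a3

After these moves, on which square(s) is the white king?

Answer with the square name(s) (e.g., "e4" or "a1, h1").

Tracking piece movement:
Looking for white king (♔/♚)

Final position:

  a b c d e f g h
  ─────────────────
8│♜ ♞ ♝ ♛ ♚ ♝ · ♜│8
7│♟ ♟ ♟ · ♟ ♟ ♟ ·│7
6│· · · ♟ · ♞ · ♟│6
5│· · · · · · · ·│5
4│· · ♗ · ♙ · · ·│4
3│♙ ♙ · · · · · ♘│3
2│· · ♙ ♙ · ♙ ♙ ♙│2
1│♖ ♘ ♗ ♕ ♔ · · ♖│1
  ─────────────────
  a b c d e f g h


e1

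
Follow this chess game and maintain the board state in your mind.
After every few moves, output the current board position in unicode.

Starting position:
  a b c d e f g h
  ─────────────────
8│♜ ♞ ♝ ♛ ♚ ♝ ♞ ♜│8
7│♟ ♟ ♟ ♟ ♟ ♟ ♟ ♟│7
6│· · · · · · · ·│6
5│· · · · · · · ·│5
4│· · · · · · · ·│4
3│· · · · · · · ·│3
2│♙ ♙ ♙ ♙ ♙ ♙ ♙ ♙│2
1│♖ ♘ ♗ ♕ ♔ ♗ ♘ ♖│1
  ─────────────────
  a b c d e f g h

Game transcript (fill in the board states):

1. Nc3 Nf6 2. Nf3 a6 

  a b c d e f g h
  ─────────────────
8│♜ ♞ ♝ ♛ ♚ ♝ · ♜│8
7│· ♟ ♟ ♟ ♟ ♟ ♟ ♟│7
6│♟ · · · · ♞ · ·│6
5│· · · · · · · ·│5
4│· · · · · · · ·│4
3│· · ♘ · · ♘ · ·│3
2│♙ ♙ ♙ ♙ ♙ ♙ ♙ ♙│2
1│♖ · ♗ ♕ ♔ ♗ · ♖│1
  ─────────────────
  a b c d e f g h

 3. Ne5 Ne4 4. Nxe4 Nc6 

  a b c d e f g h
  ─────────────────
8│♜ · ♝ ♛ ♚ ♝ · ♜│8
7│· ♟ ♟ ♟ ♟ ♟ ♟ ♟│7
6│♟ · ♞ · · · · ·│6
5│· · · · ♘ · · ·│5
4│· · · · ♘ · · ·│4
3│· · · · · · · ·│3
2│♙ ♙ ♙ ♙ ♙ ♙ ♙ ♙│2
1│♖ · ♗ ♕ ♔ ♗ · ♖│1
  ─────────────────
  a b c d e f g h

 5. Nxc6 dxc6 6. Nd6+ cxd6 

  a b c d e f g h
  ─────────────────
8│♜ · ♝ ♛ ♚ ♝ · ♜│8
7│· ♟ · · ♟ ♟ ♟ ♟│7
6│♟ · ♟ ♟ · · · ·│6
5│· · · · · · · ·│5
4│· · · · · · · ·│4
3│· · · · · · · ·│3
2│♙ ♙ ♙ ♙ ♙ ♙ ♙ ♙│2
1│♖ · ♗ ♕ ♔ ♗ · ♖│1
  ─────────────────
  a b c d e f g h

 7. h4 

  a b c d e f g h
  ─────────────────
8│♜ · ♝ ♛ ♚ ♝ · ♜│8
7│· ♟ · · ♟ ♟ ♟ ♟│7
6│♟ · ♟ ♟ · · · ·│6
5│· · · · · · · ·│5
4│· · · · · · · ♙│4
3│· · · · · · · ·│3
2│♙ ♙ ♙ ♙ ♙ ♙ ♙ ·│2
1│♖ · ♗ ♕ ♔ ♗ · ♖│1
  ─────────────────
  a b c d e f g h


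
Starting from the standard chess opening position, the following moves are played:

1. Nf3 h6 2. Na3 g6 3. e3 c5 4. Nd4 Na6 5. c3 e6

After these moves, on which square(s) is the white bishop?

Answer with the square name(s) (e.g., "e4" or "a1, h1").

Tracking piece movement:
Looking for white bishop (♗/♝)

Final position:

  a b c d e f g h
  ─────────────────
8│♜ · ♝ ♛ ♚ ♝ ♞ ♜│8
7│♟ ♟ · ♟ · ♟ · ·│7
6│♞ · · · ♟ · ♟ ♟│6
5│· · ♟ · · · · ·│5
4│· · · ♘ · · · ·│4
3│♘ · ♙ · ♙ · · ·│3
2│♙ ♙ · ♙ · ♙ ♙ ♙│2
1│♖ · ♗ ♕ ♔ ♗ · ♖│1
  ─────────────────
  a b c d e f g h


c1, f1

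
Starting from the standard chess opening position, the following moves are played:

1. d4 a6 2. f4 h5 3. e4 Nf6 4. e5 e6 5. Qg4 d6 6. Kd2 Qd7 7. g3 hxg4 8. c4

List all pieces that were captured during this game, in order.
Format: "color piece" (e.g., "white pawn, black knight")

Tracking captures:
  hxg4: captured white queen

white queen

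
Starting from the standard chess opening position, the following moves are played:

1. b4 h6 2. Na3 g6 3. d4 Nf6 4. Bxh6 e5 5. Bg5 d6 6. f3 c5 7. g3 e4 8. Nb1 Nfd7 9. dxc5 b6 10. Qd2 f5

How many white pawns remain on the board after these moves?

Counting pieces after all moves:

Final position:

  a b c d e f g h
  ─────────────────
8│♜ ♞ ♝ ♛ ♚ ♝ · ♜│8
7│♟ · · ♞ · · · ·│7
6│· ♟ · ♟ · · ♟ ·│6
5│· · ♙ · · ♟ ♗ ·│5
4│· ♙ · · ♟ · · ·│4
3│· · · · · ♙ ♙ ·│3
2│♙ · ♙ ♕ ♙ · · ♙│2
1│♖ ♘ · · ♔ ♗ ♘ ♖│1
  ─────────────────
  a b c d e f g h


8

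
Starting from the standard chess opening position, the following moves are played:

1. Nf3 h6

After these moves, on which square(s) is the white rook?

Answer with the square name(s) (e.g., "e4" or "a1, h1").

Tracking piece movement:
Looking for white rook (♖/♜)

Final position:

  a b c d e f g h
  ─────────────────
8│♜ ♞ ♝ ♛ ♚ ♝ ♞ ♜│8
7│♟ ♟ ♟ ♟ ♟ ♟ ♟ ·│7
6│· · · · · · · ♟│6
5│· · · · · · · ·│5
4│· · · · · · · ·│4
3│· · · · · ♘ · ·│3
2│♙ ♙ ♙ ♙ ♙ ♙ ♙ ♙│2
1│♖ ♘ ♗ ♕ ♔ ♗ · ♖│1
  ─────────────────
  a b c d e f g h


a1, h1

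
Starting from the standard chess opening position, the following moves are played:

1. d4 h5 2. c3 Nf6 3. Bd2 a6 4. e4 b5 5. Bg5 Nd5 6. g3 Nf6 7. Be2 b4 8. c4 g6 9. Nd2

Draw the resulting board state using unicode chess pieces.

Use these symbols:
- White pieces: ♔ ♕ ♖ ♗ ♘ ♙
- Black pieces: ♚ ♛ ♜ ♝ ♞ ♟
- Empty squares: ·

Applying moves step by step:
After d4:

♜ ♞ ♝ ♛ ♚ ♝ ♞ ♜
♟ ♟ ♟ ♟ ♟ ♟ ♟ ♟
· · · · · · · ·
· · · · · · · ·
· · · ♙ · · · ·
· · · · · · · ·
♙ ♙ ♙ · ♙ ♙ ♙ ♙
♖ ♘ ♗ ♕ ♔ ♗ ♘ ♖


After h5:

♜ ♞ ♝ ♛ ♚ ♝ ♞ ♜
♟ ♟ ♟ ♟ ♟ ♟ ♟ ·
· · · · · · · ·
· · · · · · · ♟
· · · ♙ · · · ·
· · · · · · · ·
♙ ♙ ♙ · ♙ ♙ ♙ ♙
♖ ♘ ♗ ♕ ♔ ♗ ♘ ♖


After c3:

♜ ♞ ♝ ♛ ♚ ♝ ♞ ♜
♟ ♟ ♟ ♟ ♟ ♟ ♟ ·
· · · · · · · ·
· · · · · · · ♟
· · · ♙ · · · ·
· · ♙ · · · · ·
♙ ♙ · · ♙ ♙ ♙ ♙
♖ ♘ ♗ ♕ ♔ ♗ ♘ ♖


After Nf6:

♜ ♞ ♝ ♛ ♚ ♝ · ♜
♟ ♟ ♟ ♟ ♟ ♟ ♟ ·
· · · · · ♞ · ·
· · · · · · · ♟
· · · ♙ · · · ·
· · ♙ · · · · ·
♙ ♙ · · ♙ ♙ ♙ ♙
♖ ♘ ♗ ♕ ♔ ♗ ♘ ♖


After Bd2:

♜ ♞ ♝ ♛ ♚ ♝ · ♜
♟ ♟ ♟ ♟ ♟ ♟ ♟ ·
· · · · · ♞ · ·
· · · · · · · ♟
· · · ♙ · · · ·
· · ♙ · · · · ·
♙ ♙ · ♗ ♙ ♙ ♙ ♙
♖ ♘ · ♕ ♔ ♗ ♘ ♖


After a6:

♜ ♞ ♝ ♛ ♚ ♝ · ♜
· ♟ ♟ ♟ ♟ ♟ ♟ ·
♟ · · · · ♞ · ·
· · · · · · · ♟
· · · ♙ · · · ·
· · ♙ · · · · ·
♙ ♙ · ♗ ♙ ♙ ♙ ♙
♖ ♘ · ♕ ♔ ♗ ♘ ♖


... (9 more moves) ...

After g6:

♜ ♞ ♝ ♛ ♚ ♝ · ♜
· · ♟ ♟ ♟ ♟ · ·
♟ · · · · ♞ ♟ ·
· · · · · · ♗ ♟
· ♟ ♙ ♙ ♙ · · ·
· · · · · · ♙ ·
♙ ♙ · · ♗ ♙ · ♙
♖ ♘ · ♕ ♔ · ♘ ♖


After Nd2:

♜ ♞ ♝ ♛ ♚ ♝ · ♜
· · ♟ ♟ ♟ ♟ · ·
♟ · · · · ♞ ♟ ·
· · · · · · ♗ ♟
· ♟ ♙ ♙ ♙ · · ·
· · · · · · ♙ ·
♙ ♙ · ♘ ♗ ♙ · ♙
♖ · · ♕ ♔ · ♘ ♖



  a b c d e f g h
  ─────────────────
8│♜ ♞ ♝ ♛ ♚ ♝ · ♜│8
7│· · ♟ ♟ ♟ ♟ · ·│7
6│♟ · · · · ♞ ♟ ·│6
5│· · · · · · ♗ ♟│5
4│· ♟ ♙ ♙ ♙ · · ·│4
3│· · · · · · ♙ ·│3
2│♙ ♙ · ♘ ♗ ♙ · ♙│2
1│♖ · · ♕ ♔ · ♘ ♖│1
  ─────────────────
  a b c d e f g h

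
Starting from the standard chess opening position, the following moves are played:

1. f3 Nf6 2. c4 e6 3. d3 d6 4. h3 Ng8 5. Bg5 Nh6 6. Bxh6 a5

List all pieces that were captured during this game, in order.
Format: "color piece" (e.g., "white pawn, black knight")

Tracking captures:
  Bxh6: captured black knight

black knight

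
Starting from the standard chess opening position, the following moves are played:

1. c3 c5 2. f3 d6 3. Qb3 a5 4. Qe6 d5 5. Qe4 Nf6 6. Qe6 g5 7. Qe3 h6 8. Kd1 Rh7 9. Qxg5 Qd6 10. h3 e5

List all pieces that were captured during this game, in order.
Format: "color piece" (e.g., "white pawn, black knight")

Tracking captures:
  Qxg5: captured black pawn

black pawn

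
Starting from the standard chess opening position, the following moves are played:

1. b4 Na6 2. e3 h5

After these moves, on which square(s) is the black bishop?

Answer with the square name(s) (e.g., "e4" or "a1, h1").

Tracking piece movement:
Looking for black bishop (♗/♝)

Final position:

  a b c d e f g h
  ─────────────────
8│♜ · ♝ ♛ ♚ ♝ ♞ ♜│8
7│♟ ♟ ♟ ♟ ♟ ♟ ♟ ·│7
6│♞ · · · · · · ·│6
5│· · · · · · · ♟│5
4│· ♙ · · · · · ·│4
3│· · · · ♙ · · ·│3
2│♙ · ♙ ♙ · ♙ ♙ ♙│2
1│♖ ♘ ♗ ♕ ♔ ♗ ♘ ♖│1
  ─────────────────
  a b c d e f g h


c8, f8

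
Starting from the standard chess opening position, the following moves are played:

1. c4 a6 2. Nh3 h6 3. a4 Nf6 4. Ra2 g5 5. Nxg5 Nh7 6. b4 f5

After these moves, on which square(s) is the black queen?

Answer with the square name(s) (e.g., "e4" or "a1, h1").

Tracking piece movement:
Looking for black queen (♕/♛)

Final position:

  a b c d e f g h
  ─────────────────
8│♜ ♞ ♝ ♛ ♚ ♝ · ♜│8
7│· ♟ ♟ ♟ ♟ · · ♞│7
6│♟ · · · · · · ♟│6
5│· · · · · ♟ ♘ ·│5
4│♙ ♙ ♙ · · · · ·│4
3│· · · · · · · ·│3
2│♖ · · ♙ ♙ ♙ ♙ ♙│2
1│· ♘ ♗ ♕ ♔ ♗ · ♖│1
  ─────────────────
  a b c d e f g h


d8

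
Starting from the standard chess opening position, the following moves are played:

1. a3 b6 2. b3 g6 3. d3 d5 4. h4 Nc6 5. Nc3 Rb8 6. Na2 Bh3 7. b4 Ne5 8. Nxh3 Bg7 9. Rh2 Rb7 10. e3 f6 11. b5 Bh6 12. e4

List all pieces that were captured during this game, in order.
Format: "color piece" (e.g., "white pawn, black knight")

Tracking captures:
  Nxh3: captured black bishop

black bishop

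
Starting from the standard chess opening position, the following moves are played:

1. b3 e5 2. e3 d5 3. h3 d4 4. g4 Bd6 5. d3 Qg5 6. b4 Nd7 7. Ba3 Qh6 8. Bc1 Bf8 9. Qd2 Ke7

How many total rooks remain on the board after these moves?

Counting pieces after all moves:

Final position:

  a b c d e f g h
  ─────────────────
8│♜ · ♝ · · ♝ ♞ ♜│8
7│♟ ♟ ♟ ♞ ♚ ♟ ♟ ♟│7
6│· · · · · · · ♛│6
5│· · · · ♟ · · ·│5
4│· ♙ · ♟ · · ♙ ·│4
3│· · · ♙ ♙ · · ♙│3
2│♙ · ♙ ♕ · ♙ · ·│2
1│♖ ♘ ♗ · ♔ ♗ ♘ ♖│1
  ─────────────────
  a b c d e f g h


4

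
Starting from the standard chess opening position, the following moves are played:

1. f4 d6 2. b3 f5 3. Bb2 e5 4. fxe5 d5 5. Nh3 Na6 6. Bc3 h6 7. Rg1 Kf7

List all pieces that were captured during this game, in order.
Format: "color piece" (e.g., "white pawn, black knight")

Tracking captures:
  fxe5: captured black pawn

black pawn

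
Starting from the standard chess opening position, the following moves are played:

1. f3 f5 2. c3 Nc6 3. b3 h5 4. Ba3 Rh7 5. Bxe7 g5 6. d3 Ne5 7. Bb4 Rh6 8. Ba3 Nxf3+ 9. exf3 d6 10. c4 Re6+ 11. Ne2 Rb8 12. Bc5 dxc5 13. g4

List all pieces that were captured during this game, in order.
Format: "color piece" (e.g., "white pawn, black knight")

Tracking captures:
  Bxe7: captured black pawn
  Nxf3+: captured white pawn
  exf3: captured black knight
  dxc5: captured white bishop

black pawn, white pawn, black knight, white bishop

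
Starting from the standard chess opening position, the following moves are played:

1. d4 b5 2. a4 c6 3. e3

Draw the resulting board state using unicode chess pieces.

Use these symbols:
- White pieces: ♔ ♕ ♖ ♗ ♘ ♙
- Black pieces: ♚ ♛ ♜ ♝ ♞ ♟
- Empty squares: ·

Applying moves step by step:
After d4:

♜ ♞ ♝ ♛ ♚ ♝ ♞ ♜
♟ ♟ ♟ ♟ ♟ ♟ ♟ ♟
· · · · · · · ·
· · · · · · · ·
· · · ♙ · · · ·
· · · · · · · ·
♙ ♙ ♙ · ♙ ♙ ♙ ♙
♖ ♘ ♗ ♕ ♔ ♗ ♘ ♖


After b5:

♜ ♞ ♝ ♛ ♚ ♝ ♞ ♜
♟ · ♟ ♟ ♟ ♟ ♟ ♟
· · · · · · · ·
· ♟ · · · · · ·
· · · ♙ · · · ·
· · · · · · · ·
♙ ♙ ♙ · ♙ ♙ ♙ ♙
♖ ♘ ♗ ♕ ♔ ♗ ♘ ♖


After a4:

♜ ♞ ♝ ♛ ♚ ♝ ♞ ♜
♟ · ♟ ♟ ♟ ♟ ♟ ♟
· · · · · · · ·
· ♟ · · · · · ·
♙ · · ♙ · · · ·
· · · · · · · ·
· ♙ ♙ · ♙ ♙ ♙ ♙
♖ ♘ ♗ ♕ ♔ ♗ ♘ ♖


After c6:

♜ ♞ ♝ ♛ ♚ ♝ ♞ ♜
♟ · · ♟ ♟ ♟ ♟ ♟
· · ♟ · · · · ·
· ♟ · · · · · ·
♙ · · ♙ · · · ·
· · · · · · · ·
· ♙ ♙ · ♙ ♙ ♙ ♙
♖ ♘ ♗ ♕ ♔ ♗ ♘ ♖


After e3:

♜ ♞ ♝ ♛ ♚ ♝ ♞ ♜
♟ · · ♟ ♟ ♟ ♟ ♟
· · ♟ · · · · ·
· ♟ · · · · · ·
♙ · · ♙ · · · ·
· · · · ♙ · · ·
· ♙ ♙ · · ♙ ♙ ♙
♖ ♘ ♗ ♕ ♔ ♗ ♘ ♖



  a b c d e f g h
  ─────────────────
8│♜ ♞ ♝ ♛ ♚ ♝ ♞ ♜│8
7│♟ · · ♟ ♟ ♟ ♟ ♟│7
6│· · ♟ · · · · ·│6
5│· ♟ · · · · · ·│5
4│♙ · · ♙ · · · ·│4
3│· · · · ♙ · · ·│3
2│· ♙ ♙ · · ♙ ♙ ♙│2
1│♖ ♘ ♗ ♕ ♔ ♗ ♘ ♖│1
  ─────────────────
  a b c d e f g h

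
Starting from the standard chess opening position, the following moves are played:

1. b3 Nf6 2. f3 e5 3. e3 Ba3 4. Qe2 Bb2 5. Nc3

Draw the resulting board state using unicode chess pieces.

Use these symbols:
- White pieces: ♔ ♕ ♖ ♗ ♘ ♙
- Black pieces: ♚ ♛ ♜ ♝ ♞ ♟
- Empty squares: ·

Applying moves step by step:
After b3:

♜ ♞ ♝ ♛ ♚ ♝ ♞ ♜
♟ ♟ ♟ ♟ ♟ ♟ ♟ ♟
· · · · · · · ·
· · · · · · · ·
· · · · · · · ·
· ♙ · · · · · ·
♙ · ♙ ♙ ♙ ♙ ♙ ♙
♖ ♘ ♗ ♕ ♔ ♗ ♘ ♖


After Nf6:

♜ ♞ ♝ ♛ ♚ ♝ · ♜
♟ ♟ ♟ ♟ ♟ ♟ ♟ ♟
· · · · · ♞ · ·
· · · · · · · ·
· · · · · · · ·
· ♙ · · · · · ·
♙ · ♙ ♙ ♙ ♙ ♙ ♙
♖ ♘ ♗ ♕ ♔ ♗ ♘ ♖


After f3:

♜ ♞ ♝ ♛ ♚ ♝ · ♜
♟ ♟ ♟ ♟ ♟ ♟ ♟ ♟
· · · · · ♞ · ·
· · · · · · · ·
· · · · · · · ·
· ♙ · · · ♙ · ·
♙ · ♙ ♙ ♙ · ♙ ♙
♖ ♘ ♗ ♕ ♔ ♗ ♘ ♖


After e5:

♜ ♞ ♝ ♛ ♚ ♝ · ♜
♟ ♟ ♟ ♟ · ♟ ♟ ♟
· · · · · ♞ · ·
· · · · ♟ · · ·
· · · · · · · ·
· ♙ · · · ♙ · ·
♙ · ♙ ♙ ♙ · ♙ ♙
♖ ♘ ♗ ♕ ♔ ♗ ♘ ♖


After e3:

♜ ♞ ♝ ♛ ♚ ♝ · ♜
♟ ♟ ♟ ♟ · ♟ ♟ ♟
· · · · · ♞ · ·
· · · · ♟ · · ·
· · · · · · · ·
· ♙ · · ♙ ♙ · ·
♙ · ♙ ♙ · · ♙ ♙
♖ ♘ ♗ ♕ ♔ ♗ ♘ ♖


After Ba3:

♜ ♞ ♝ ♛ ♚ · · ♜
♟ ♟ ♟ ♟ · ♟ ♟ ♟
· · · · · ♞ · ·
· · · · ♟ · · ·
· · · · · · · ·
♝ ♙ · · ♙ ♙ · ·
♙ · ♙ ♙ · · ♙ ♙
♖ ♘ ♗ ♕ ♔ ♗ ♘ ♖


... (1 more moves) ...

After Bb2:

♜ ♞ ♝ ♛ ♚ · · ♜
♟ ♟ ♟ ♟ · ♟ ♟ ♟
· · · · · ♞ · ·
· · · · ♟ · · ·
· · · · · · · ·
· ♙ · · ♙ ♙ · ·
♙ ♝ ♙ ♙ ♕ · ♙ ♙
♖ ♘ ♗ · ♔ ♗ ♘ ♖


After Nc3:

♜ ♞ ♝ ♛ ♚ · · ♜
♟ ♟ ♟ ♟ · ♟ ♟ ♟
· · · · · ♞ · ·
· · · · ♟ · · ·
· · · · · · · ·
· ♙ ♘ · ♙ ♙ · ·
♙ ♝ ♙ ♙ ♕ · ♙ ♙
♖ · ♗ · ♔ ♗ ♘ ♖



  a b c d e f g h
  ─────────────────
8│♜ ♞ ♝ ♛ ♚ · · ♜│8
7│♟ ♟ ♟ ♟ · ♟ ♟ ♟│7
6│· · · · · ♞ · ·│6
5│· · · · ♟ · · ·│5
4│· · · · · · · ·│4
3│· ♙ ♘ · ♙ ♙ · ·│3
2│♙ ♝ ♙ ♙ ♕ · ♙ ♙│2
1│♖ · ♗ · ♔ ♗ ♘ ♖│1
  ─────────────────
  a b c d e f g h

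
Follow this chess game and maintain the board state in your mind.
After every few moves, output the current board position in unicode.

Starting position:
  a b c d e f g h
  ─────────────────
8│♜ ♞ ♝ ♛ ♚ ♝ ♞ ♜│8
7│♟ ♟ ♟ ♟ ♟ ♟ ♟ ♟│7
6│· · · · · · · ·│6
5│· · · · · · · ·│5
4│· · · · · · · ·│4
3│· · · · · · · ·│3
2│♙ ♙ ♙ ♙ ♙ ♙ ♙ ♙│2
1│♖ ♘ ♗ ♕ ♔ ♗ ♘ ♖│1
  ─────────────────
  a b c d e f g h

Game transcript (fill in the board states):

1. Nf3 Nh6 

  a b c d e f g h
  ─────────────────
8│♜ ♞ ♝ ♛ ♚ ♝ · ♜│8
7│♟ ♟ ♟ ♟ ♟ ♟ ♟ ♟│7
6│· · · · · · · ♞│6
5│· · · · · · · ·│5
4│· · · · · · · ·│4
3│· · · · · ♘ · ·│3
2│♙ ♙ ♙ ♙ ♙ ♙ ♙ ♙│2
1│♖ ♘ ♗ ♕ ♔ ♗ · ♖│1
  ─────────────────
  a b c d e f g h

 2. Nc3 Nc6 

  a b c d e f g h
  ─────────────────
8│♜ · ♝ ♛ ♚ ♝ · ♜│8
7│♟ ♟ ♟ ♟ ♟ ♟ ♟ ♟│7
6│· · ♞ · · · · ♞│6
5│· · · · · · · ·│5
4│· · · · · · · ·│4
3│· · ♘ · · ♘ · ·│3
2│♙ ♙ ♙ ♙ ♙ ♙ ♙ ♙│2
1│♖ · ♗ ♕ ♔ ♗ · ♖│1
  ─────────────────
  a b c d e f g h

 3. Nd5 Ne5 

  a b c d e f g h
  ─────────────────
8│♜ · ♝ ♛ ♚ ♝ · ♜│8
7│♟ ♟ ♟ ♟ ♟ ♟ ♟ ♟│7
6│· · · · · · · ♞│6
5│· · · ♘ ♞ · · ·│5
4│· · · · · · · ·│4
3│· · · · · ♘ · ·│3
2│♙ ♙ ♙ ♙ ♙ ♙ ♙ ♙│2
1│♖ · ♗ ♕ ♔ ♗ · ♖│1
  ─────────────────
  a b c d e f g h

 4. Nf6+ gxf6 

  a b c d e f g h
  ─────────────────
8│♜ · ♝ ♛ ♚ ♝ · ♜│8
7│♟ ♟ ♟ ♟ ♟ ♟ · ♟│7
6│· · · · · ♟ · ♞│6
5│· · · · ♞ · · ·│5
4│· · · · · · · ·│4
3│· · · · · ♘ · ·│3
2│♙ ♙ ♙ ♙ ♙ ♙ ♙ ♙│2
1│♖ · ♗ ♕ ♔ ♗ · ♖│1
  ─────────────────
  a b c d e f g h

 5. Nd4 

  a b c d e f g h
  ─────────────────
8│♜ · ♝ ♛ ♚ ♝ · ♜│8
7│♟ ♟ ♟ ♟ ♟ ♟ · ♟│7
6│· · · · · ♟ · ♞│6
5│· · · · ♞ · · ·│5
4│· · · ♘ · · · ·│4
3│· · · · · · · ·│3
2│♙ ♙ ♙ ♙ ♙ ♙ ♙ ♙│2
1│♖ · ♗ ♕ ♔ ♗ · ♖│1
  ─────────────────
  a b c d e f g h


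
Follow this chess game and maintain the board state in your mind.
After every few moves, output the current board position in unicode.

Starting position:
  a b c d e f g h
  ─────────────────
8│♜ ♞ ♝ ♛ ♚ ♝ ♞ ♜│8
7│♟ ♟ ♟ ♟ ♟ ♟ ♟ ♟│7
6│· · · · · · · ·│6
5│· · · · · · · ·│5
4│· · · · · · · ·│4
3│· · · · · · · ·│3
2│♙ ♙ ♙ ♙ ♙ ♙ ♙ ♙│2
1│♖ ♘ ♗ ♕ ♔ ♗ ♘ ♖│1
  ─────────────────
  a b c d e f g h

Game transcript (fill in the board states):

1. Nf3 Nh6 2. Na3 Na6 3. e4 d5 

  a b c d e f g h
  ─────────────────
8│♜ · ♝ ♛ ♚ ♝ · ♜│8
7│♟ ♟ ♟ · ♟ ♟ ♟ ♟│7
6│♞ · · · · · · ♞│6
5│· · · ♟ · · · ·│5
4│· · · · ♙ · · ·│4
3│♘ · · · · ♘ · ·│3
2│♙ ♙ ♙ ♙ · ♙ ♙ ♙│2
1│♖ · ♗ ♕ ♔ ♗ · ♖│1
  ─────────────────
  a b c d e f g h

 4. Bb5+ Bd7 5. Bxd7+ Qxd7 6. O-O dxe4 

  a b c d e f g h
  ─────────────────
8│♜ · · · ♚ ♝ · ♜│8
7│♟ ♟ ♟ ♛ ♟ ♟ ♟ ♟│7
6│♞ · · · · · · ♞│6
5│· · · · · · · ·│5
4│· · · · ♟ · · ·│4
3│♘ · · · · ♘ · ·│3
2│♙ ♙ ♙ ♙ · ♙ ♙ ♙│2
1│♖ · ♗ ♕ · ♖ ♔ ·│1
  ─────────────────
  a b c d e f g h

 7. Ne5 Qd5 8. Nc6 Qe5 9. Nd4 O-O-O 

  a b c d e f g h
  ─────────────────
8│· · ♚ ♜ · ♝ · ♜│8
7│♟ ♟ ♟ · ♟ ♟ ♟ ♟│7
6│♞ · · · · · · ♞│6
5│· · · · ♛ · · ·│5
4│· · · ♘ ♟ · · ·│4
3│♘ · · · · · · ·│3
2│♙ ♙ ♙ ♙ · ♙ ♙ ♙│2
1│♖ · ♗ ♕ · ♖ ♔ ·│1
  ─────────────────
  a b c d e f g h

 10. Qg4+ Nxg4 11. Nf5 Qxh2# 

  a b c d e f g h
  ─────────────────
8│· · ♚ ♜ · ♝ · ♜│8
7│♟ ♟ ♟ · ♟ ♟ ♟ ♟│7
6│♞ · · · · · · ·│6
5│· · · · · ♘ · ·│5
4│· · · · ♟ · ♞ ·│4
3│♘ · · · · · · ·│3
2│♙ ♙ ♙ ♙ · ♙ ♙ ♛│2
1│♖ · ♗ · · ♖ ♔ ·│1
  ─────────────────
  a b c d e f g h


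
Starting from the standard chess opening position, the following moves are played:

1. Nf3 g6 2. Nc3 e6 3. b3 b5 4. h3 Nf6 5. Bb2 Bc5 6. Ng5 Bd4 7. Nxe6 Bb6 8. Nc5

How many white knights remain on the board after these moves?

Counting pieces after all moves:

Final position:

  a b c d e f g h
  ─────────────────
8│♜ ♞ ♝ ♛ ♚ · · ♜│8
7│♟ · ♟ ♟ · ♟ · ♟│7
6│· ♝ · · · ♞ ♟ ·│6
5│· ♟ ♘ · · · · ·│5
4│· · · · · · · ·│4
3│· ♙ ♘ · · · · ♙│3
2│♙ ♗ ♙ ♙ ♙ ♙ ♙ ·│2
1│♖ · · ♕ ♔ ♗ · ♖│1
  ─────────────────
  a b c d e f g h


2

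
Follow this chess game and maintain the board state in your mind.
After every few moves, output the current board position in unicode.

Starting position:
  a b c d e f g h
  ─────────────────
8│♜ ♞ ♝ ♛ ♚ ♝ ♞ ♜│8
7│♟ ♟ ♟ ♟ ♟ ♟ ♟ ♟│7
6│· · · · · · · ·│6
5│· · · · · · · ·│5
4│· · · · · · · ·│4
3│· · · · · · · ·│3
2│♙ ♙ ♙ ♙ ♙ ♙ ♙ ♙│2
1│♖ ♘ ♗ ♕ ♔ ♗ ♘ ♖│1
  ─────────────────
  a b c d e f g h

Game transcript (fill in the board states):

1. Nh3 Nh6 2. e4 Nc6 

  a b c d e f g h
  ─────────────────
8│♜ · ♝ ♛ ♚ ♝ · ♜│8
7│♟ ♟ ♟ ♟ ♟ ♟ ♟ ♟│7
6│· · ♞ · · · · ♞│6
5│· · · · · · · ·│5
4│· · · · ♙ · · ·│4
3│· · · · · · · ♘│3
2│♙ ♙ ♙ ♙ · ♙ ♙ ♙│2
1│♖ ♘ ♗ ♕ ♔ ♗ · ♖│1
  ─────────────────
  a b c d e f g h

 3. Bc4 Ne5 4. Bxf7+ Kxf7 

  a b c d e f g h
  ─────────────────
8│♜ · ♝ ♛ · ♝ · ♜│8
7│♟ ♟ ♟ ♟ ♟ ♚ ♟ ♟│7
6│· · · · · · · ♞│6
5│· · · · ♞ · · ·│5
4│· · · · ♙ · · ·│4
3│· · · · · · · ♘│3
2│♙ ♙ ♙ ♙ · ♙ ♙ ♙│2
1│♖ ♘ ♗ ♕ ♔ · · ♖│1
  ─────────────────
  a b c d e f g h

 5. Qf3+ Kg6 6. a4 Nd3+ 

  a b c d e f g h
  ─────────────────
8│♜ · ♝ ♛ · ♝ · ♜│8
7│♟ ♟ ♟ ♟ ♟ · ♟ ♟│7
6│· · · · · · ♚ ♞│6
5│· · · · · · · ·│5
4│♙ · · · ♙ · · ·│4
3│· · · ♞ · ♕ · ♘│3
2│· ♙ ♙ ♙ · ♙ ♙ ♙│2
1│♖ ♘ ♗ · ♔ · · ♖│1
  ─────────────────
  a b c d e f g h

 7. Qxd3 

  a b c d e f g h
  ─────────────────
8│♜ · ♝ ♛ · ♝ · ♜│8
7│♟ ♟ ♟ ♟ ♟ · ♟ ♟│7
6│· · · · · · ♚ ♞│6
5│· · · · · · · ·│5
4│♙ · · · ♙ · · ·│4
3│· · · ♕ · · · ♘│3
2│· ♙ ♙ ♙ · ♙ ♙ ♙│2
1│♖ ♘ ♗ · ♔ · · ♖│1
  ─────────────────
  a b c d e f g h


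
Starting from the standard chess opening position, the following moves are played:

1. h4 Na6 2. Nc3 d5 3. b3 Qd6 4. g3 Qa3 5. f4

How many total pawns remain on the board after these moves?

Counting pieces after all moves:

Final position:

  a b c d e f g h
  ─────────────────
8│♜ · ♝ · ♚ ♝ ♞ ♜│8
7│♟ ♟ ♟ · ♟ ♟ ♟ ♟│7
6│♞ · · · · · · ·│6
5│· · · ♟ · · · ·│5
4│· · · · · ♙ · ♙│4
3│♛ ♙ ♘ · · · ♙ ·│3
2│♙ · ♙ ♙ ♙ · · ·│2
1│♖ · ♗ ♕ ♔ ♗ ♘ ♖│1
  ─────────────────
  a b c d e f g h


16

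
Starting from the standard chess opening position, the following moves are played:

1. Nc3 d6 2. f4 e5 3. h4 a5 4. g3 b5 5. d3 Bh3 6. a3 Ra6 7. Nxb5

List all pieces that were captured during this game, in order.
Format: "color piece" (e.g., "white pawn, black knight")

Tracking captures:
  Nxb5: captured black pawn

black pawn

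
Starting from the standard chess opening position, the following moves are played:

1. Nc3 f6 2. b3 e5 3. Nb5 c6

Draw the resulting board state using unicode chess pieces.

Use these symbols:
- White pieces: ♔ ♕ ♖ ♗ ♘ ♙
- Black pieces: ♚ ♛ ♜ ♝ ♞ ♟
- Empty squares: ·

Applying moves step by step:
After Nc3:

♜ ♞ ♝ ♛ ♚ ♝ ♞ ♜
♟ ♟ ♟ ♟ ♟ ♟ ♟ ♟
· · · · · · · ·
· · · · · · · ·
· · · · · · · ·
· · ♘ · · · · ·
♙ ♙ ♙ ♙ ♙ ♙ ♙ ♙
♖ · ♗ ♕ ♔ ♗ ♘ ♖


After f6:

♜ ♞ ♝ ♛ ♚ ♝ ♞ ♜
♟ ♟ ♟ ♟ ♟ · ♟ ♟
· · · · · ♟ · ·
· · · · · · · ·
· · · · · · · ·
· · ♘ · · · · ·
♙ ♙ ♙ ♙ ♙ ♙ ♙ ♙
♖ · ♗ ♕ ♔ ♗ ♘ ♖


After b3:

♜ ♞ ♝ ♛ ♚ ♝ ♞ ♜
♟ ♟ ♟ ♟ ♟ · ♟ ♟
· · · · · ♟ · ·
· · · · · · · ·
· · · · · · · ·
· ♙ ♘ · · · · ·
♙ · ♙ ♙ ♙ ♙ ♙ ♙
♖ · ♗ ♕ ♔ ♗ ♘ ♖


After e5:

♜ ♞ ♝ ♛ ♚ ♝ ♞ ♜
♟ ♟ ♟ ♟ · · ♟ ♟
· · · · · ♟ · ·
· · · · ♟ · · ·
· · · · · · · ·
· ♙ ♘ · · · · ·
♙ · ♙ ♙ ♙ ♙ ♙ ♙
♖ · ♗ ♕ ♔ ♗ ♘ ♖


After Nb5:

♜ ♞ ♝ ♛ ♚ ♝ ♞ ♜
♟ ♟ ♟ ♟ · · ♟ ♟
· · · · · ♟ · ·
· ♘ · · ♟ · · ·
· · · · · · · ·
· ♙ · · · · · ·
♙ · ♙ ♙ ♙ ♙ ♙ ♙
♖ · ♗ ♕ ♔ ♗ ♘ ♖


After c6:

♜ ♞ ♝ ♛ ♚ ♝ ♞ ♜
♟ ♟ · ♟ · · ♟ ♟
· · ♟ · · ♟ · ·
· ♘ · · ♟ · · ·
· · · · · · · ·
· ♙ · · · · · ·
♙ · ♙ ♙ ♙ ♙ ♙ ♙
♖ · ♗ ♕ ♔ ♗ ♘ ♖



  a b c d e f g h
  ─────────────────
8│♜ ♞ ♝ ♛ ♚ ♝ ♞ ♜│8
7│♟ ♟ · ♟ · · ♟ ♟│7
6│· · ♟ · · ♟ · ·│6
5│· ♘ · · ♟ · · ·│5
4│· · · · · · · ·│4
3│· ♙ · · · · · ·│3
2│♙ · ♙ ♙ ♙ ♙ ♙ ♙│2
1│♖ · ♗ ♕ ♔ ♗ ♘ ♖│1
  ─────────────────
  a b c d e f g h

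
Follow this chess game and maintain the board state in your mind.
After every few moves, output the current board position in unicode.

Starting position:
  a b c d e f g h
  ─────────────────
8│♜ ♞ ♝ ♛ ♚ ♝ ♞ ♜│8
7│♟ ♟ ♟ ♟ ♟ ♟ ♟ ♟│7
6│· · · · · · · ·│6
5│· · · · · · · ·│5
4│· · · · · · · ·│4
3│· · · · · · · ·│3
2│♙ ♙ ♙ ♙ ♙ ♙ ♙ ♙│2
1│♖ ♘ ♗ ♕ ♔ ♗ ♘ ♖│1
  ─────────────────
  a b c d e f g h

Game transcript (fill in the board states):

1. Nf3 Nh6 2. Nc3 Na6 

  a b c d e f g h
  ─────────────────
8│♜ · ♝ ♛ ♚ ♝ · ♜│8
7│♟ ♟ ♟ ♟ ♟ ♟ ♟ ♟│7
6│♞ · · · · · · ♞│6
5│· · · · · · · ·│5
4│· · · · · · · ·│4
3│· · ♘ · · ♘ · ·│3
2│♙ ♙ ♙ ♙ ♙ ♙ ♙ ♙│2
1│♖ · ♗ ♕ ♔ ♗ · ♖│1
  ─────────────────
  a b c d e f g h

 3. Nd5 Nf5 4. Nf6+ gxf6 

  a b c d e f g h
  ─────────────────
8│♜ · ♝ ♛ ♚ ♝ · ♜│8
7│♟ ♟ ♟ ♟ ♟ ♟ · ♟│7
6│♞ · · · · ♟ · ·│6
5│· · · · · ♞ · ·│5
4│· · · · · · · ·│4
3│· · · · · ♘ · ·│3
2│♙ ♙ ♙ ♙ ♙ ♙ ♙ ♙│2
1│♖ · ♗ ♕ ♔ ♗ · ♖│1
  ─────────────────
  a b c d e f g h

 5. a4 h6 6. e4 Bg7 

  a b c d e f g h
  ─────────────────
8│♜ · ♝ ♛ ♚ · · ♜│8
7│♟ ♟ ♟ ♟ ♟ ♟ ♝ ·│7
6│♞ · · · · ♟ · ♟│6
5│· · · · · ♞ · ·│5
4│♙ · · · ♙ · · ·│4
3│· · · · · ♘ · ·│3
2│· ♙ ♙ ♙ · ♙ ♙ ♙│2
1│♖ · ♗ ♕ ♔ ♗ · ♖│1
  ─────────────────
  a b c d e f g h

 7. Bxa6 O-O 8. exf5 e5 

  a b c d e f g h
  ─────────────────
8│♜ · ♝ ♛ · ♜ ♚ ·│8
7│♟ ♟ ♟ ♟ · ♟ ♝ ·│7
6│♗ · · · · ♟ · ♟│6
5│· · · · ♟ ♙ · ·│5
4│♙ · · · · · · ·│4
3│· · · · · ♘ · ·│3
2│· ♙ ♙ ♙ · ♙ ♙ ♙│2
1│♖ · ♗ ♕ ♔ · · ♖│1
  ─────────────────
  a b c d e f g h



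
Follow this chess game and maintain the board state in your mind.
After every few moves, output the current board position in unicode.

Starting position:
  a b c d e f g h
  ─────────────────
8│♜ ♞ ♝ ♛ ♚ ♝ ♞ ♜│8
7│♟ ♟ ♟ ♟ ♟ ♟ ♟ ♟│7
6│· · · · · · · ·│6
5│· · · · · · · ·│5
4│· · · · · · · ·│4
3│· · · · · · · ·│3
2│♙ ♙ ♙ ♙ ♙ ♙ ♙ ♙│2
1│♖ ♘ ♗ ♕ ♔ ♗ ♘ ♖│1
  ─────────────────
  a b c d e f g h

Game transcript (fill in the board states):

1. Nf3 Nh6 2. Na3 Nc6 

  a b c d e f g h
  ─────────────────
8│♜ · ♝ ♛ ♚ ♝ · ♜│8
7│♟ ♟ ♟ ♟ ♟ ♟ ♟ ♟│7
6│· · ♞ · · · · ♞│6
5│· · · · · · · ·│5
4│· · · · · · · ·│4
3│♘ · · · · ♘ · ·│3
2│♙ ♙ ♙ ♙ ♙ ♙ ♙ ♙│2
1│♖ · ♗ ♕ ♔ ♗ · ♖│1
  ─────────────────
  a b c d e f g h

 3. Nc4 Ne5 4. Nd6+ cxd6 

  a b c d e f g h
  ─────────────────
8│♜ · ♝ ♛ ♚ ♝ · ♜│8
7│♟ ♟ · ♟ ♟ ♟ ♟ ♟│7
6│· · · ♟ · · · ♞│6
5│· · · · ♞ · · ·│5
4│· · · · · · · ·│4
3│· · · · · ♘ · ·│3
2│♙ ♙ ♙ ♙ ♙ ♙ ♙ ♙│2
1│♖ · ♗ ♕ ♔ ♗ · ♖│1
  ─────────────────
  a b c d e f g h

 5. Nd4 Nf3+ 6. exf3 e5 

  a b c d e f g h
  ─────────────────
8│♜ · ♝ ♛ ♚ ♝ · ♜│8
7│♟ ♟ · ♟ · ♟ ♟ ♟│7
6│· · · ♟ · · · ♞│6
5│· · · · ♟ · · ·│5
4│· · · ♘ · · · ·│4
3│· · · · · ♙ · ·│3
2│♙ ♙ ♙ ♙ · ♙ ♙ ♙│2
1│♖ · ♗ ♕ ♔ ♗ · ♖│1
  ─────────────────
  a b c d e f g h

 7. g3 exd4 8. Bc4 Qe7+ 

  a b c d e f g h
  ─────────────────
8│♜ · ♝ · ♚ ♝ · ♜│8
7│♟ ♟ · ♟ ♛ ♟ ♟ ♟│7
6│· · · ♟ · · · ♞│6
5│· · · · · · · ·│5
4│· · ♗ ♟ · · · ·│4
3│· · · · · ♙ ♙ ·│3
2│♙ ♙ ♙ ♙ · ♙ · ♙│2
1│♖ · ♗ ♕ ♔ · · ♖│1
  ─────────────────
  a b c d e f g h

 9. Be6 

  a b c d e f g h
  ─────────────────
8│♜ · ♝ · ♚ ♝ · ♜│8
7│♟ ♟ · ♟ ♛ ♟ ♟ ♟│7
6│· · · ♟ ♗ · · ♞│6
5│· · · · · · · ·│5
4│· · · ♟ · · · ·│4
3│· · · · · ♙ ♙ ·│3
2│♙ ♙ ♙ ♙ · ♙ · ♙│2
1│♖ · ♗ ♕ ♔ · · ♖│1
  ─────────────────
  a b c d e f g h
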